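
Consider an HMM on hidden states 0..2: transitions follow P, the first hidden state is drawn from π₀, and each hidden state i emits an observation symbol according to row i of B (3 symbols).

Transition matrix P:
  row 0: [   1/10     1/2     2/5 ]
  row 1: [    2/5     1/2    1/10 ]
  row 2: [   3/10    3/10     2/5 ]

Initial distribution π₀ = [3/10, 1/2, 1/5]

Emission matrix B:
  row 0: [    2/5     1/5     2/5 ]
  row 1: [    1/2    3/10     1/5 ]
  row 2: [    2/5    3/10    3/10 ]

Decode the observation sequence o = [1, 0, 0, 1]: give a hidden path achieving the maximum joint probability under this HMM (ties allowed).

t=0: δ = [6.000e-02, 1.500e-01, 6.000e-02]  (obs o_0=1)
t=1: δ = [2.400e-02, 3.750e-02, 9.600e-03]  ψ = [1, 1, 0]  (obs o_1=0)
t=2: δ = [6.000e-03, 9.375e-03, 3.840e-03]  ψ = [1, 1, 0]  (obs o_2=0)
t=3: δ = [7.500e-04, 1.406e-03, 7.200e-04]  ψ = [1, 1, 0]  (obs o_3=1)
backtrack: best end state = 1; path = [1, 1, 1, 1]

path = [1, 1, 1, 1]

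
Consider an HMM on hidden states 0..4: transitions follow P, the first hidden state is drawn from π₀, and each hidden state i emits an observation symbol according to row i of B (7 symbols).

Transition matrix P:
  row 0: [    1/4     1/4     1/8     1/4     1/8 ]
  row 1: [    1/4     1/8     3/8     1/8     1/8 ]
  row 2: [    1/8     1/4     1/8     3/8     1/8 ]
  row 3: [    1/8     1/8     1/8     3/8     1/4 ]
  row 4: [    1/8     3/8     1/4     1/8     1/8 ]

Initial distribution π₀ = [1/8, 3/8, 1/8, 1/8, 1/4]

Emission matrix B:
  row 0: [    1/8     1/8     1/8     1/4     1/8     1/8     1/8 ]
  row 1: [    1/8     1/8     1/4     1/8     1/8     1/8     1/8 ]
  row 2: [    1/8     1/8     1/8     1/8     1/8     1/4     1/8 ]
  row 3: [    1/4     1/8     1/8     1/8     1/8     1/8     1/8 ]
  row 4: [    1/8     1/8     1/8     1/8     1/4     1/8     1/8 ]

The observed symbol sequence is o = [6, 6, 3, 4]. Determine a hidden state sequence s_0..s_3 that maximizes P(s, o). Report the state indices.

path = [1, 2, 3, 4]

t=0: δ = [1.562e-02, 4.688e-02, 1.562e-02, 1.562e-02, 3.125e-02]  (obs o_0=6)
t=1: δ = [1.465e-03, 1.465e-03, 2.197e-03, 7.324e-04, 7.324e-04]  ψ = [1, 4, 1, 1, 1]  (obs o_1=6)
t=2: δ = [9.155e-05, 6.866e-05, 6.866e-05, 1.030e-04, 3.433e-05]  ψ = [0, 2, 1, 2, 2]  (obs o_2=3)
t=3: δ = [2.861e-06, 2.861e-06, 3.219e-06, 4.828e-06, 6.437e-06]  ψ = [0, 0, 1, 3, 3]  (obs o_3=4)
backtrack: best end state = 4; path = [1, 2, 3, 4]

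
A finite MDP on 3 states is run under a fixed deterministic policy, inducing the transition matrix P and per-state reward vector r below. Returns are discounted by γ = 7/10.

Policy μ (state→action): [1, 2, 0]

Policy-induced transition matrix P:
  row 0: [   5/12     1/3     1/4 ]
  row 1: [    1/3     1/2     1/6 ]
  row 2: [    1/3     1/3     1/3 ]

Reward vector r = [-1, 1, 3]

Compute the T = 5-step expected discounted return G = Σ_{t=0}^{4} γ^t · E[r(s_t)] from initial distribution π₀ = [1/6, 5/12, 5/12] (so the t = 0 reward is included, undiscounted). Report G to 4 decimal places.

G = 2.8662

t=0: π = [0.1667, 0.4167, 0.4167], E[r] = 1.5000, γ^t·E[r] = 1.500000, running G = 1.500000
t=1: π = [0.3472, 0.4028, 0.2500], E[r] = 0.8056, γ^t·E[r] = 0.563889, running G = 2.063889
t=2: π = [0.3623, 0.4005, 0.2373], E[r] = 0.7500, γ^t·E[r] = 0.367500, running G = 2.431389
t=3: π = [0.3635, 0.4001, 0.2364], E[r] = 0.7458, γ^t·E[r] = 0.255794, running G = 2.687183
t=4: π = [0.3636, 0.4000, 0.2364], E[r] = 0.7455, γ^t·E[r] = 0.178987, running G = 2.866170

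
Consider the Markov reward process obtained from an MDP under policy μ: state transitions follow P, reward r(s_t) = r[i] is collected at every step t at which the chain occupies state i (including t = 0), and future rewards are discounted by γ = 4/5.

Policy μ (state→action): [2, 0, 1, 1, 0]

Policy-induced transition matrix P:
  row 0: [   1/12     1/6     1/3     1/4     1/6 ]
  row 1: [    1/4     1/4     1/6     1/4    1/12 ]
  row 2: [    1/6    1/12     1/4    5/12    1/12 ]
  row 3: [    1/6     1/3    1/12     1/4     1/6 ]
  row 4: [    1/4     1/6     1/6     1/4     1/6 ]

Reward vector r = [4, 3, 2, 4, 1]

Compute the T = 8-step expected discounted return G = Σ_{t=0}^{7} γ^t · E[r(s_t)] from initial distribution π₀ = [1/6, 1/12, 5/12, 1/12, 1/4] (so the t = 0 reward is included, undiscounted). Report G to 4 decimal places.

G = 11.8537

t=0: π = [0.1667, 0.0833, 0.4167, 0.0833, 0.2500], E[r] = 2.3333, γ^t·E[r] = 2.333333, running G = 2.333333
t=1: π = [0.1806, 0.1528, 0.2222, 0.3194, 0.1250], E[r] = 3.0278, γ^t·E[r] = 2.422222, running G = 4.755556
t=2: π = [0.1748, 0.2141, 0.1887, 0.2870, 0.1354], E[r] = 3.0023, γ^t·E[r] = 1.921481, running G = 6.677037
t=3: π = [0.1812, 0.2166, 0.1876, 0.2814, 0.1331], E[r] = 3.0089, γ^t·E[r] = 1.540543, running G = 8.217580
t=4: π = [0.1807, 0.2160, 0.1891, 0.2813, 0.1330], E[r] = 3.0070, γ^t·E[r] = 1.231651, running G = 9.449231
t=5: π = [0.1807, 0.2158, 0.1891, 0.2815, 0.1329], E[r] = 3.0073, γ^t·E[r] = 0.985423, running G = 10.434654
t=6: π = [0.1807, 0.2158, 0.1891, 0.2815, 0.1329], E[r] = 3.0073, γ^t·E[r] = 0.788333, running G = 11.222987
t=7: π = [0.1807, 0.2158, 0.1891, 0.2815, 0.1329], E[r] = 3.0073, γ^t·E[r] = 0.630668, running G = 11.853655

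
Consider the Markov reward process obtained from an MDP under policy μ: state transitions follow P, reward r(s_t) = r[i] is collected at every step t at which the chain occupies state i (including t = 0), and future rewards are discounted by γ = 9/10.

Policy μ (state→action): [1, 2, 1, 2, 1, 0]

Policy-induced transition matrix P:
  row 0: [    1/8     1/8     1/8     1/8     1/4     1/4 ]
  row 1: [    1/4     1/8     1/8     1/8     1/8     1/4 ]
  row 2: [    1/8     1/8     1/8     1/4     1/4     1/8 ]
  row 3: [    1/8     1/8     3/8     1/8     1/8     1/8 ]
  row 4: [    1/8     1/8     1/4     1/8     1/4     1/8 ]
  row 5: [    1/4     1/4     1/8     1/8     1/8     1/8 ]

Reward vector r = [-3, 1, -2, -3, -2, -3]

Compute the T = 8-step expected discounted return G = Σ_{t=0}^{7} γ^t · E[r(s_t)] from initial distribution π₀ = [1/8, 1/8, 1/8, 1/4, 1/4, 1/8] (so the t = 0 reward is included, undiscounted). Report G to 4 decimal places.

t=0: π = [0.1250, 0.1250, 0.1250, 0.2500, 0.2500, 0.1250], E[r] = -2.1250, γ^t·E[r] = -2.125000, running G = -2.125000
t=1: π = [0.1563, 0.1406, 0.2188, 0.1406, 0.1875, 0.1563], E[r] = -2.0313, γ^t·E[r] = -1.828125, running G = -3.953125
t=2: π = [0.1621, 0.1445, 0.1836, 0.1523, 0.1953, 0.1621], E[r] = -2.0430, γ^t·E[r] = -1.654805, running G = -5.607930
t=3: π = [0.1633, 0.1453, 0.1875, 0.1479, 0.1926, 0.1633], E[r] = -2.0388, γ^t·E[r] = -1.486299, running G = -7.094228
t=4: π = [0.1636, 0.1454, 0.1861, 0.1484, 0.1929, 0.1636], E[r] = -2.0393, γ^t·E[r] = -1.338009, running G = -8.432237
t=5: π = [0.1636, 0.1454, 0.1862, 0.1483, 0.1928, 0.1636], E[r] = -2.0392, γ^t·E[r] = -1.204107, running G = -9.636344
t=6: π = [0.1636, 0.1455, 0.1862, 0.1483, 0.1928, 0.1636], E[r] = -2.0392, γ^t·E[r] = -1.083708, running G = -10.720052
t=7: π = [0.1636, 0.1455, 0.1862, 0.1483, 0.1928, 0.1636], E[r] = -2.0392, γ^t·E[r] = -0.975333, running G = -11.695385

G = -11.6954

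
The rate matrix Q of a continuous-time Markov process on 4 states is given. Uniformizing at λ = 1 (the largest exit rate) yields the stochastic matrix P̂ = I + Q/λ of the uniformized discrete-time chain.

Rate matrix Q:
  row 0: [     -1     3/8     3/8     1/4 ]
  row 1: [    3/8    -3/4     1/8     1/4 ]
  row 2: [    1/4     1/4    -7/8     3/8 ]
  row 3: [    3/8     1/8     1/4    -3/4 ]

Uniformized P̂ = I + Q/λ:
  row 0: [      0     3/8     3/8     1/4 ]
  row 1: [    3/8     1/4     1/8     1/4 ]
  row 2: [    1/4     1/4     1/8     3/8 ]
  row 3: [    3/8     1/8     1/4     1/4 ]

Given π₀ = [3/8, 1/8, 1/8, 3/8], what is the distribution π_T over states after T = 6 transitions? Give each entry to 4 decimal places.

π = [0.2525, 0.2468, 0.2228, 0.2779]

t=0: π = [0.3750, 0.1250, 0.1250, 0.3750]
t=1: π = [0.2188, 0.2500, 0.2656, 0.2656]
t=2: π = [0.2598, 0.2441, 0.2129, 0.2832]
t=3: π = [0.2510, 0.2471, 0.2253, 0.2766]
t=4: π = [0.2527, 0.2468, 0.2223, 0.2782]
t=5: π = [0.2524, 0.2468, 0.2229, 0.2778]
t=6: π = [0.2525, 0.2468, 0.2228, 0.2779]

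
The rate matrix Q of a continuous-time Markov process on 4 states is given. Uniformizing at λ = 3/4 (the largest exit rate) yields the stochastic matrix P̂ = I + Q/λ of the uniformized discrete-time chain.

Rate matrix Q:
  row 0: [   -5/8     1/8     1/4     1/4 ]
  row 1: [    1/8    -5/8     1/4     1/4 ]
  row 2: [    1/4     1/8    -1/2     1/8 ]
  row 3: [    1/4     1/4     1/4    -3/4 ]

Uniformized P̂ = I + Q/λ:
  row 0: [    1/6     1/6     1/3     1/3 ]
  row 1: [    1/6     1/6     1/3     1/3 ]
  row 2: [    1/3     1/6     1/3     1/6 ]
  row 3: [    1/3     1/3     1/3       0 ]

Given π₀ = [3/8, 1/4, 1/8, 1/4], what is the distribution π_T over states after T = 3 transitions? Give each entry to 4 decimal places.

π = [0.2558, 0.2002, 0.3333, 0.2106]

t=0: π = [0.3750, 0.2500, 0.1250, 0.2500]
t=1: π = [0.2292, 0.2083, 0.3333, 0.2292]
t=2: π = [0.2604, 0.2049, 0.3333, 0.2014]
t=3: π = [0.2558, 0.2002, 0.3333, 0.2106]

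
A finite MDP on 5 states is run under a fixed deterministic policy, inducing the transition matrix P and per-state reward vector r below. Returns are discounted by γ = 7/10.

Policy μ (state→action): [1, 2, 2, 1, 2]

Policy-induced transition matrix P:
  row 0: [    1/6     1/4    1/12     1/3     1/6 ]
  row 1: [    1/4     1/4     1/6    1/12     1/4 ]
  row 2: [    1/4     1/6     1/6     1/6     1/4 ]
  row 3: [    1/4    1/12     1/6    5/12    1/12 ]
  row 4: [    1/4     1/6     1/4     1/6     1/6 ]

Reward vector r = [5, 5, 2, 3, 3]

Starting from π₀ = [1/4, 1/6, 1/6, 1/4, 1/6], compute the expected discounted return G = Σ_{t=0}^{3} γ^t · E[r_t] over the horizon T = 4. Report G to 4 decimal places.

G = 9.2762

t=0: π = [0.2500, 0.1667, 0.1667, 0.2500, 0.1667], E[r] = 3.6667, γ^t·E[r] = 3.666667, running G = 3.666667
t=1: π = [0.2292, 0.1806, 0.1597, 0.2569, 0.1736], E[r] = 3.6597, γ^t·E[r] = 2.561806, running G = 6.228472
t=2: π = [0.2309, 0.1794, 0.1620, 0.2541, 0.1736], E[r] = 3.6586, γ^t·E[r] = 1.792697, running G = 8.021169
t=3: π = [0.2308, 0.1797, 0.1619, 0.2537, 0.1739], E[r] = 3.6590, γ^t·E[r] = 1.255037, running G = 9.276206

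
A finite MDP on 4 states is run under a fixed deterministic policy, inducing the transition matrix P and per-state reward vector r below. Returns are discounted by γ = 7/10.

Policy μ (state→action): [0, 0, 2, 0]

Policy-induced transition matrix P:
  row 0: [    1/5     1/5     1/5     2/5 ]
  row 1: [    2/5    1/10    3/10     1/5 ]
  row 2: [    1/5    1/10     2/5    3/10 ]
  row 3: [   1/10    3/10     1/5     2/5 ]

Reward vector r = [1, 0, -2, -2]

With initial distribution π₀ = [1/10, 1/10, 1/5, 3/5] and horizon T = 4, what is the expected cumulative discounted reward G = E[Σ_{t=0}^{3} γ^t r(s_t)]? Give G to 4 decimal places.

t=0: π = [0.1000, 0.1000, 0.2000, 0.6000], E[r] = -1.5000, γ^t·E[r] = -1.500000, running G = -1.500000
t=1: π = [0.1600, 0.2300, 0.2500, 0.3600], E[r] = -1.0600, γ^t·E[r] = -0.742000, running G = -2.242000
t=2: π = [0.2100, 0.1880, 0.2730, 0.3290], E[r] = -0.9940, γ^t·E[r] = -0.487060, running G = -2.729060
t=3: π = [0.2047, 0.1868, 0.2734, 0.3351], E[r] = -1.0123, γ^t·E[r] = -0.347219, running G = -3.076279

G = -3.0763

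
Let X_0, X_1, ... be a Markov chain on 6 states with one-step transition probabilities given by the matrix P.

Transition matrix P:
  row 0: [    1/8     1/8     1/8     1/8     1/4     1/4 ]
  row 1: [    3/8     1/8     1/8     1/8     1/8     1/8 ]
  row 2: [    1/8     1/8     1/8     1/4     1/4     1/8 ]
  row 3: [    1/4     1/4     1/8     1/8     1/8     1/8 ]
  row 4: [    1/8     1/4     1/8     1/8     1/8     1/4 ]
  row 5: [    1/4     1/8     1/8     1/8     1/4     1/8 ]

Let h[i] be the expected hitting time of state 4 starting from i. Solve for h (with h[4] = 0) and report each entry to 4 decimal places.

h = [4.6598, 5.2423, 4.7418, 5.3151, 0.0000, 4.6598]

First-step conditioning: h[4] = 0; for i ≠ 4, h[i] = 1 + Σ_k P[i][k]·h[k].
  h[0] = 1 + 1/8·h[0] + 1/8·h[1] + 1/8·h[2] + 1/8·h[3] + 1/4·h[5]
  h[1] = 1 + 3/8·h[0] + 1/8·h[1] + 1/8·h[2] + 1/8·h[3] + 1/8·h[5]
  h[2] = 1 + 1/8·h[0] + 1/8·h[1] + 1/8·h[2] + 1/4·h[3] + 1/8·h[5]
  h[3] = 1 + 1/4·h[0] + 1/4·h[1] + 1/8·h[2] + 1/8·h[3] + 1/8·h[5]
  h[5] = 1 + 1/4·h[0] + 1/8·h[1] + 1/8·h[2] + 1/8·h[3] + 1/8·h[5]
Solving the 5×5 linear system over states ≠ 4 gives exactly h = [4096/879, 1536/293, 4168/879, 4672/879, 0, 4096/879] (h[4] = 0 is the target).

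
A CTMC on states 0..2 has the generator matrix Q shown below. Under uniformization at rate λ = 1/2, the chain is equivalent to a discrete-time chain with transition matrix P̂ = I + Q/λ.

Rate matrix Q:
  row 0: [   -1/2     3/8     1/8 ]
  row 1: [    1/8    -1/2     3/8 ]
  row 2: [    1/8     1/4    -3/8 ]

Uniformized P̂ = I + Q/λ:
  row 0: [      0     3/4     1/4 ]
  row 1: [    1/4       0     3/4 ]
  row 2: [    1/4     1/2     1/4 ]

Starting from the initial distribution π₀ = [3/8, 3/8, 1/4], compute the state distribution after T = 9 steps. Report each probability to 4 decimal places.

π = [0.2000, 0.3670, 0.4330]

t=0: π = [0.3750, 0.3750, 0.2500]
t=1: π = [0.1563, 0.4063, 0.4375]
t=2: π = [0.2109, 0.3359, 0.4531]
t=3: π = [0.1973, 0.3848, 0.4180]
t=4: π = [0.2007, 0.3569, 0.4424]
t=5: π = [0.1998, 0.3717, 0.4285]
t=6: π = [0.2000, 0.3641, 0.4359]
t=7: π = [0.2000, 0.3680, 0.4321]
t=8: π = [0.2000, 0.3660, 0.4340]
t=9: π = [0.2000, 0.3670, 0.4330]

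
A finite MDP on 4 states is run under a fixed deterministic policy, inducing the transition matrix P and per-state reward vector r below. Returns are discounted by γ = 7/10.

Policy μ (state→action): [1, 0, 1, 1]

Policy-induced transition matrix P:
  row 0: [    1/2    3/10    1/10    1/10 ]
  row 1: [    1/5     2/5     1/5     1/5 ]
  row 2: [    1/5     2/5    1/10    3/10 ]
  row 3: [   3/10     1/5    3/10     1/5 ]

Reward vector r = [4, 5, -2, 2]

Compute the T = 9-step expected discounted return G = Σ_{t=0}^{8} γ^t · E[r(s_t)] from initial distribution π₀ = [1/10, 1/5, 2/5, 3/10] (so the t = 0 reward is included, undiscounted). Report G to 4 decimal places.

t=0: π = [0.1000, 0.2000, 0.4000, 0.3000], E[r] = 1.2000, γ^t·E[r] = 1.200000, running G = 1.200000
t=1: π = [0.2600, 0.3300, 0.1800, 0.2300], E[r] = 2.7900, γ^t·E[r] = 1.953000, running G = 3.153000
t=2: π = [0.3010, 0.3280, 0.1790, 0.1920], E[r] = 2.8700, γ^t·E[r] = 1.406300, running G = 4.559300
t=3: π = [0.3095, 0.3315, 0.1712, 0.1878], E[r] = 2.9287, γ^t·E[r] = 1.004544, running G = 5.563844
t=4: π = [0.3116, 0.3315, 0.1707, 0.1862], E[r] = 2.9349, γ^t·E[r] = 0.704667, running G = 6.268511
t=5: π = [0.3121, 0.3316, 0.1704, 0.1859], E[r] = 2.9375, γ^t·E[r] = 0.493704, running G = 6.762215
t=6: π = [0.3122, 0.3316, 0.1703, 0.1858], E[r] = 2.9379, γ^t·E[r] = 0.345641, running G = 7.107856
t=7: π = [0.3122, 0.3316, 0.1703, 0.1858], E[r] = 2.9380, γ^t·E[r] = 0.241959, running G = 7.349816
t=8: π = [0.3123, 0.3316, 0.1703, 0.1858], E[r] = 2.9381, γ^t·E[r] = 0.169373, running G = 7.519189

G = 7.5192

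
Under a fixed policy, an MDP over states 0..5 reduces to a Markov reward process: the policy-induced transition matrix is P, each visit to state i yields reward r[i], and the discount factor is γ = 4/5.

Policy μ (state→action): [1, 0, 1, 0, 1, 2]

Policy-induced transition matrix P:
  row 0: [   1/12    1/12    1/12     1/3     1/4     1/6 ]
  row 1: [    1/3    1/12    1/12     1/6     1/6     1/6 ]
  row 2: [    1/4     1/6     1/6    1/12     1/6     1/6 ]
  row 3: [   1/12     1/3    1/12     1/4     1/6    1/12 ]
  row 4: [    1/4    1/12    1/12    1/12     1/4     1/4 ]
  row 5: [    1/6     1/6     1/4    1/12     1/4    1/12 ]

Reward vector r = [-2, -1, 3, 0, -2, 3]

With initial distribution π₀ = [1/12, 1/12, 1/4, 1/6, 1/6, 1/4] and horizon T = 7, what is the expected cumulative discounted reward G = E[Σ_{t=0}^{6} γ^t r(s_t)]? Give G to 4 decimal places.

G = 0.5756

t=0: π = [0.0833, 0.0833, 0.2500, 0.1667, 0.1667, 0.2500], E[r] = 0.9167, γ^t·E[r] = 0.916667, running G = 0.916667
t=1: π = [0.1944, 0.1667, 0.1458, 0.1389, 0.2083, 0.1458], E[r] = -0.0972, γ^t·E[r] = -0.077778, running G = 0.838889
t=2: π = [0.1962, 0.1424, 0.1198, 0.1690, 0.2124, 0.1603], E[r] = -0.1192, γ^t·E[r] = -0.076296, running G = 0.762593
t=3: π = [0.1876, 0.1489, 0.1200, 0.1724, 0.2141, 0.1569], E[r] = -0.1215, γ^t·E[r] = -0.062198, running G = 0.700395
t=4: π = [0.1893, 0.1495, 0.1195, 0.1714, 0.2132, 0.1571], E[r] = -0.1249, γ^t·E[r] = -0.051179, running G = 0.649216
t=5: π = [0.1893, 0.1492, 0.1195, 0.1717, 0.2133, 0.1571], E[r] = -0.1247, γ^t·E[r] = -0.040874, running G = 0.608343
t=6: π = [0.1892, 0.1493, 0.1195, 0.1717, 0.2133, 0.1570], E[r] = -0.1247, γ^t·E[r] = -0.032702, running G = 0.575641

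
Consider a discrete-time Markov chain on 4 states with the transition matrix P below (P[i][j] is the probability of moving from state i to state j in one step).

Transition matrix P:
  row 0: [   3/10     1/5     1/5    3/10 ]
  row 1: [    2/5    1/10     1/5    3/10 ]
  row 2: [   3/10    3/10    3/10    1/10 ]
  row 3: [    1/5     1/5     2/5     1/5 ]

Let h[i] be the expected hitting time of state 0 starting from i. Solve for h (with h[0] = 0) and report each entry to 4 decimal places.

h = [0.0000, 3.0473, 3.2544, 3.6391]

First-step conditioning: h[0] = 0; for i ≠ 0, h[i] = 1 + Σ_k P[i][k]·h[k].
  h[1] = 1 + 1/10·h[1] + 1/5·h[2] + 3/10·h[3]
  h[2] = 1 + 3/10·h[1] + 3/10·h[2] + 1/10·h[3]
  h[3] = 1 + 1/5·h[1] + 2/5·h[2] + 1/5·h[3]
Solving the 3×3 linear system over states ≠ 0 gives exactly h = [0, 515/169, 550/169, 615/169] (h[0] = 0 is the target).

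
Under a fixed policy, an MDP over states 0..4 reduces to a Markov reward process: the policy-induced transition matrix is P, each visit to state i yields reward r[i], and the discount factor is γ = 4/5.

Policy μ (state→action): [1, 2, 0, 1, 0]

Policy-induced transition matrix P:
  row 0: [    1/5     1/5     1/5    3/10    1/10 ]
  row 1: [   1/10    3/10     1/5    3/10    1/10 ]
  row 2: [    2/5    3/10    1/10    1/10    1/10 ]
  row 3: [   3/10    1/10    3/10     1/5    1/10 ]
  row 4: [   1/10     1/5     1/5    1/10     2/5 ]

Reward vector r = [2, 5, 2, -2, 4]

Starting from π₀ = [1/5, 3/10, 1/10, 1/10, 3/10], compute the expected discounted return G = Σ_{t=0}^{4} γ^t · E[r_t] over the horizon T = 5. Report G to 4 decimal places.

t=0: π = [0.2000, 0.3000, 0.1000, 0.1000, 0.3000], E[r] = 3.1000, γ^t·E[r] = 3.100000, running G = 3.100000
t=1: π = [0.1700, 0.2300, 0.2000, 0.2100, 0.1900], E[r] = 2.2300, γ^t·E[r] = 1.784000, running G = 4.884000
t=2: π = [0.2190, 0.2220, 0.2010, 0.2010, 0.1570], E[r] = 2.1760, γ^t·E[r] = 1.392640, running G = 6.276640
t=3: π = [0.2224, 0.2222, 0.2000, 0.2083, 0.1471], E[r] = 2.1276, γ^t·E[r] = 1.089331, running G = 7.365971
t=4: π = [0.2239, 0.2214, 0.2008, 0.2098, 0.1441], E[r] = 2.1134, γ^t·E[r] = 0.865661, running G = 8.231632

G = 8.2316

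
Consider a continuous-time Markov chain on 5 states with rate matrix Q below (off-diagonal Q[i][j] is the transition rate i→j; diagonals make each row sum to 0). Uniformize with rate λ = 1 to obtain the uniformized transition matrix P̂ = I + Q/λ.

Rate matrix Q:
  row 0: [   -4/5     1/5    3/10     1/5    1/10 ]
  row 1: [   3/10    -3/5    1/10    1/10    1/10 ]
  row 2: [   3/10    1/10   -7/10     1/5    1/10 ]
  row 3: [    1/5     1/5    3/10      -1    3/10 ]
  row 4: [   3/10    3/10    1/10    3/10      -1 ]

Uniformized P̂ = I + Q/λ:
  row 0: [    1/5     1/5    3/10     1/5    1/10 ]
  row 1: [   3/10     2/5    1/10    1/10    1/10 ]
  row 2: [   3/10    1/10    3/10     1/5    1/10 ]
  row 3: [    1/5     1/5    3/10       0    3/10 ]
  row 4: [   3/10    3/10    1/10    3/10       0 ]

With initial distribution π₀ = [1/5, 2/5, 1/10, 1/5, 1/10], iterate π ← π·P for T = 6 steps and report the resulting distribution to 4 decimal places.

t=0: π = [0.2000, 0.4000, 0.1000, 0.2000, 0.1000]
t=1: π = [0.2600, 0.2800, 0.2000, 0.1300, 0.1300]
t=2: π = [0.2610, 0.2490, 0.2180, 0.1590, 0.1130]
t=3: π = [0.2580, 0.2393, 0.2276, 0.1546, 0.1205]
t=4: π = [0.2587, 0.2372, 0.2280, 0.1572, 0.1189]
t=5: π = [0.2584, 0.2365, 0.2288, 0.1567, 0.1196]
t=6: π = [0.2585, 0.2364, 0.2288, 0.1570, 0.1194]

π = [0.2585, 0.2364, 0.2288, 0.1570, 0.1194]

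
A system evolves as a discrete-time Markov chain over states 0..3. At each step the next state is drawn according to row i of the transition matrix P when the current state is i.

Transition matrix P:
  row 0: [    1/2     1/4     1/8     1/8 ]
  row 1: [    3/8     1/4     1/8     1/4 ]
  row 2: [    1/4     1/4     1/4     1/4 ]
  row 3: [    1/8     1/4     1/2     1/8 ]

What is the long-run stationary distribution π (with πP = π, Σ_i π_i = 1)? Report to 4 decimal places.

π = [0.3443, 0.2500, 0.2217, 0.1840]

Balance equations π_j = Σ_i π_i·P[i][j]:
  π_0 = 1/2·π_0 + 3/8·π_1 + 1/4·π_2 + 1/8·π_3
  π_1 = 1/4·π_0 + 1/4·π_1 + 1/4·π_2 + 1/4·π_3
  π_2 = 1/8·π_0 + 1/8·π_1 + 1/4·π_2 + 1/2·π_3
  normalize: π_0 + π_1 + π_2 + π_3 = 1
Solving the linear system gives exactly π = [73/212, 1/4, 47/212, 39/212].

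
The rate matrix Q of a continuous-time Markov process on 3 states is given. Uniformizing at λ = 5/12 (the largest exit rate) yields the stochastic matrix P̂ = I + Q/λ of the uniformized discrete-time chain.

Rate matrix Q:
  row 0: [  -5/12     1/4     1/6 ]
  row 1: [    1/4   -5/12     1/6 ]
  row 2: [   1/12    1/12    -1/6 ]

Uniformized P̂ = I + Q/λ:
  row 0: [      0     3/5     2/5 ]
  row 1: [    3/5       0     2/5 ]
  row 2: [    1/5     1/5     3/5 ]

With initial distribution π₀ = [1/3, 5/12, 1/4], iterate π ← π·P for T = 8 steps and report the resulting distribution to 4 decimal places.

t=0: π = [0.3333, 0.4167, 0.2500]
t=1: π = [0.3000, 0.2500, 0.4500]
t=2: π = [0.2400, 0.2700, 0.4900]
t=3: π = [0.2600, 0.2420, 0.4980]
t=4: π = [0.2448, 0.2556, 0.4996]
t=5: π = [0.2533, 0.2468, 0.4999]
t=6: π = [0.2481, 0.2520, 0.5000]
t=7: π = [0.2512, 0.2488, 0.5000]
t=8: π = [0.2493, 0.2507, 0.5000]

π = [0.2493, 0.2507, 0.5000]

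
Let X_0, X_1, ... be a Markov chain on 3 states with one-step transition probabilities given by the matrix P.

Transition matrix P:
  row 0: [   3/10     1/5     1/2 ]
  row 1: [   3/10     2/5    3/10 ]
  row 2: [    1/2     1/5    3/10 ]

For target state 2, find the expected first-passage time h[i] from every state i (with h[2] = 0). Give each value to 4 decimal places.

h = [2.2222, 2.7778, 0.0000]

First-step conditioning: h[2] = 0; for i ≠ 2, h[i] = 1 + Σ_k P[i][k]·h[k].
  h[0] = 1 + 3/10·h[0] + 1/5·h[1]
  h[1] = 1 + 3/10·h[0] + 2/5·h[1]
Solving the 2×2 linear system over states ≠ 2 gives exactly h = [20/9, 25/9, 0] (h[2] = 0 is the target).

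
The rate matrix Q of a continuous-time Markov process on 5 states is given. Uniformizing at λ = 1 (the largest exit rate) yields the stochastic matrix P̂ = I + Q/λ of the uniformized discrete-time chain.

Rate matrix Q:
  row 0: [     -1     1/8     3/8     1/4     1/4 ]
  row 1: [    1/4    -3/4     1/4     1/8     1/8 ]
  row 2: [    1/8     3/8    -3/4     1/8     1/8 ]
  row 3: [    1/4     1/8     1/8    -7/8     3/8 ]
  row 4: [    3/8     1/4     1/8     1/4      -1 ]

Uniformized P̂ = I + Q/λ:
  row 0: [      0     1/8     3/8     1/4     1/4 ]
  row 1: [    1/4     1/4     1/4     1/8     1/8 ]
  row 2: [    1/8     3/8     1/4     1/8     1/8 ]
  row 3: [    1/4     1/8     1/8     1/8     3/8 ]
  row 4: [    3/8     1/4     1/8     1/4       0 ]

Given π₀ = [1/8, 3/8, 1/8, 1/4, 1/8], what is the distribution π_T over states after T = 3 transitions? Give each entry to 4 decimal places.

π = [0.1938, 0.2334, 0.2310, 0.1699, 0.1719]

t=0: π = [0.1250, 0.3750, 0.1250, 0.2500, 0.1250]
t=1: π = [0.2188, 0.2188, 0.2188, 0.1563, 0.1875]
t=2: π = [0.1914, 0.2305, 0.2344, 0.1758, 0.1680]
t=3: π = [0.1938, 0.2334, 0.2310, 0.1699, 0.1719]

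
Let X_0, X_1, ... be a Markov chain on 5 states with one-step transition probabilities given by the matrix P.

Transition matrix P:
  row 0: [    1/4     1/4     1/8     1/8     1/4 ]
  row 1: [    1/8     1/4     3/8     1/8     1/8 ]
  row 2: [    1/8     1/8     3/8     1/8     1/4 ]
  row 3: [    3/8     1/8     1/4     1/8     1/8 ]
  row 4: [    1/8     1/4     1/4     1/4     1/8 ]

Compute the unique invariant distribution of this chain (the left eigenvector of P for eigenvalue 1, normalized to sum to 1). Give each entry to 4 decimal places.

Balance equations π_j = Σ_i π_i·P[i][j]:
  π_0 = 1/4·π_0 + 1/8·π_1 + 1/8·π_2 + 3/8·π_3 + 1/8·π_4
  π_1 = 1/4·π_0 + 1/4·π_1 + 1/8·π_2 + 1/8·π_3 + 1/4·π_4
  π_2 = 1/8·π_0 + 3/8·π_1 + 3/8·π_2 + 1/4·π_3 + 1/4·π_4
  π_3 = 1/8·π_0 + 1/8·π_1 + 1/8·π_2 + 1/8·π_3 + 1/4·π_4
  normalize: π_0 + π_1 + π_2 + π_3 + π_4 = 1
Solving the linear system gives exactly π = [673/3635, 711/3635, 1044/3635, 538/3635, 669/3635].

π = [0.1851, 0.1956, 0.2872, 0.1480, 0.1840]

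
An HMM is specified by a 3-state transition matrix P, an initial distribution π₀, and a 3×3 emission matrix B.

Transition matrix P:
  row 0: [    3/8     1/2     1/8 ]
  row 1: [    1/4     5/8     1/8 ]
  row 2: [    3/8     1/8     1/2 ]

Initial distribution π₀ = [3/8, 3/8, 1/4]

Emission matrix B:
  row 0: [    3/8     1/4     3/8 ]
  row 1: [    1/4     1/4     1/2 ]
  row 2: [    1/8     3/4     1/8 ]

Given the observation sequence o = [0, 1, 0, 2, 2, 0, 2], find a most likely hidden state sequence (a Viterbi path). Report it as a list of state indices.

path = [0, 1, 1, 1, 1, 1, 1]

t=0: δ = [1.406e-01, 9.375e-02, 3.125e-02]  (obs o_0=0)
t=1: δ = [1.318e-02, 1.758e-02, 1.318e-02]  ψ = [0, 0, 0]  (obs o_1=1)
t=2: δ = [1.854e-03, 2.747e-03, 8.240e-04]  ψ = [0, 1, 2]  (obs o_2=0)
t=3: δ = [2.607e-04, 8.583e-04, 5.150e-05]  ψ = [0, 1, 2]  (obs o_3=2)
t=4: δ = [8.047e-05, 2.682e-04, 1.341e-05]  ψ = [1, 1, 1]  (obs o_4=2)
t=5: δ = [2.515e-05, 4.191e-05, 4.191e-06]  ψ = [1, 1, 1]  (obs o_5=0)
t=6: δ = [3.929e-06, 1.310e-05, 6.548e-07]  ψ = [1, 1, 1]  (obs o_6=2)
backtrack: best end state = 1; path = [0, 1, 1, 1, 1, 1, 1]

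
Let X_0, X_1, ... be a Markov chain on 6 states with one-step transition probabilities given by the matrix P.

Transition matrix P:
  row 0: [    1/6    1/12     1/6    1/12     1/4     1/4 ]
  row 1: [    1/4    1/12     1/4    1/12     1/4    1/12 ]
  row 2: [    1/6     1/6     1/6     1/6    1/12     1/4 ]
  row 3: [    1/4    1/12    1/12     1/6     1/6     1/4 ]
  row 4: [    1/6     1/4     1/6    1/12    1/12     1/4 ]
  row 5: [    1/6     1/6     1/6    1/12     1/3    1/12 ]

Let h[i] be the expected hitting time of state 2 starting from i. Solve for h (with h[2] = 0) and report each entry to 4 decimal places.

h = [5.8662, 5.3839, 0.0000, 6.4058, 5.7973, 5.8269]

First-step conditioning: h[2] = 0; for i ≠ 2, h[i] = 1 + Σ_k P[i][k]·h[k].
  h[0] = 1 + 1/6·h[0] + 1/12·h[1] + 1/12·h[3] + 1/4·h[4] + 1/4·h[5]
  h[1] = 1 + 1/4·h[0] + 1/12·h[1] + 1/12·h[3] + 1/4·h[4] + 1/12·h[5]
  h[3] = 1 + 1/4·h[0] + 1/12·h[1] + 1/6·h[3] + 1/6·h[4] + 1/4·h[5]
  h[4] = 1 + 1/6·h[0] + 1/4·h[1] + 1/12·h[3] + 1/12·h[4] + 1/4·h[5]
  h[5] = 1 + 1/6·h[0] + 1/6·h[1] + 1/12·h[3] + 1/3·h[4] + 1/12·h[5]
Solving the 5×5 linear system over states ≠ 2 gives exactly h = [78672/13411, 72204/13411, 0, 85908/13411, 77748/13411, 78144/13411] (h[2] = 0 is the target).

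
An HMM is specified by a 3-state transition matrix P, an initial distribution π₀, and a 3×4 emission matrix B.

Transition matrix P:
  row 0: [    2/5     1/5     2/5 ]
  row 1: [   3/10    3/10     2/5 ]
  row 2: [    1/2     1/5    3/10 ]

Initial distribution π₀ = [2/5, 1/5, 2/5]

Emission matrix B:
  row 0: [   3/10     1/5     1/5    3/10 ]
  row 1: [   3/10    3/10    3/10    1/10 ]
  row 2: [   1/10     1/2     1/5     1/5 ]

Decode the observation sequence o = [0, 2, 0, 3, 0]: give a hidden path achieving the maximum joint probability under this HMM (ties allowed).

path = [0, 2, 0, 0, 0]

t=0: δ = [1.200e-01, 6.000e-02, 4.000e-02]  (obs o_0=0)
t=1: δ = [9.600e-03, 7.200e-03, 9.600e-03]  ψ = [0, 0, 0]  (obs o_1=2)
t=2: δ = [1.440e-03, 6.480e-04, 3.840e-04]  ψ = [2, 1, 0]  (obs o_2=0)
t=3: δ = [1.728e-04, 2.880e-05, 1.152e-04]  ψ = [0, 0, 0]  (obs o_3=3)
t=4: δ = [2.074e-05, 1.037e-05, 6.912e-06]  ψ = [0, 0, 0]  (obs o_4=0)
backtrack: best end state = 0; path = [0, 2, 0, 0, 0]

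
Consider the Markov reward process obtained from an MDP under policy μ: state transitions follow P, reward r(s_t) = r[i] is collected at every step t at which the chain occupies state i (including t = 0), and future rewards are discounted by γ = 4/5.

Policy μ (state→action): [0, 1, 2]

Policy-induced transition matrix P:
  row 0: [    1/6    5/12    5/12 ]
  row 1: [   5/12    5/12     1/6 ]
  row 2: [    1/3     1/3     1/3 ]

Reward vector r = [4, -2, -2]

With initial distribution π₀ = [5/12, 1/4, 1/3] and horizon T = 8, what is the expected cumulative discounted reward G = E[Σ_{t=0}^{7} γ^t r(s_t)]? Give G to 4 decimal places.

t=0: π = [0.4167, 0.2500, 0.3333], E[r] = 0.5000, γ^t·E[r] = 0.500000, running G = 0.500000
t=1: π = [0.2847, 0.3889, 0.3264], E[r] = -0.2917, γ^t·E[r] = -0.233333, running G = 0.266667
t=2: π = [0.3183, 0.3895, 0.2922], E[r] = -0.0903, γ^t·E[r] = -0.057778, running G = 0.208889
t=3: π = [0.3127, 0.3923, 0.2949], E[r] = -0.1236, γ^t·E[r] = -0.063259, running G = 0.145630
t=4: π = [0.3139, 0.3921, 0.2940], E[r] = -0.1166, γ^t·E[r] = -0.047753, running G = 0.097877
t=5: π = [0.3137, 0.3922, 0.2941], E[r] = -0.1179, γ^t·E[r] = -0.038620, running G = 0.059257
t=6: π = [0.3137, 0.3922, 0.2941], E[r] = -0.1176, γ^t·E[r] = -0.030830, running G = 0.028427
t=7: π = [0.3137, 0.3922, 0.2941], E[r] = -0.1177, γ^t·E[r] = -0.024674, running G = 0.003753

G = 0.0038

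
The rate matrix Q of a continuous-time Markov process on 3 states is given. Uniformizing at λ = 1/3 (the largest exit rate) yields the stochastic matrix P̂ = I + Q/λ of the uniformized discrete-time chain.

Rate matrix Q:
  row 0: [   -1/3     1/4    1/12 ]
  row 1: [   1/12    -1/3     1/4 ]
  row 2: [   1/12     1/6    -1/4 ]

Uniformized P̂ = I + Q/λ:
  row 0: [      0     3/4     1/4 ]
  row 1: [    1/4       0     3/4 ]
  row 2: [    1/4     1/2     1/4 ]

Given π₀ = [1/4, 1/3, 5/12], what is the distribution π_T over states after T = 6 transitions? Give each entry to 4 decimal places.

t=0: π = [0.2500, 0.3333, 0.4167]
t=1: π = [0.1875, 0.3958, 0.4167]
t=2: π = [0.2031, 0.3490, 0.4479]
t=3: π = [0.1992, 0.3763, 0.4245]
t=4: π = [0.2002, 0.3617, 0.4382]
t=5: π = [0.2000, 0.3692, 0.4308]
t=6: π = [0.2000, 0.3654, 0.4346]

π = [0.2000, 0.3654, 0.4346]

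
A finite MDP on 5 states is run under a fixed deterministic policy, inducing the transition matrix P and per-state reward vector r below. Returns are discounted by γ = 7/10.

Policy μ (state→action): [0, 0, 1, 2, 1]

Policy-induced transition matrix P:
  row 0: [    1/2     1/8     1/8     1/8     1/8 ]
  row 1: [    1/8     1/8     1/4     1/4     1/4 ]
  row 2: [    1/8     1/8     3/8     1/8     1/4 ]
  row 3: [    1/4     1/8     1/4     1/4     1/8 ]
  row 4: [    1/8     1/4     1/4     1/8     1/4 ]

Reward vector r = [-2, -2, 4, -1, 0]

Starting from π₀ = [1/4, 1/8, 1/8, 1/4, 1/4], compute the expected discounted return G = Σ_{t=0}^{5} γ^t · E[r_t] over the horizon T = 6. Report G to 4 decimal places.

t=0: π = [0.2500, 0.1250, 0.1250, 0.2500, 0.2500], E[r] = -0.5000, γ^t·E[r] = -0.500000, running G = -0.500000
t=1: π = [0.2500, 0.1563, 0.2344, 0.1719, 0.1875], E[r] = -0.0469, γ^t·E[r] = -0.032813, running G = -0.532813
t=2: π = [0.2402, 0.1484, 0.2480, 0.1660, 0.1973], E[r] = 0.0488, γ^t·E[r] = 0.023926, running G = -0.508887
t=3: π = [0.2358, 0.1497, 0.2510, 0.1643, 0.1992], E[r] = 0.0686, γ^t·E[r] = 0.023531, running G = -0.485356
t=4: π = [0.2340, 0.1499, 0.2519, 0.1642, 0.2000], E[r] = 0.0756, γ^t·E[r] = 0.018142, running G = -0.467213
t=5: π = [0.2333, 0.1500, 0.2522, 0.1643, 0.2002], E[r] = 0.0781, γ^t·E[r] = 0.013134, running G = -0.454079

G = -0.4541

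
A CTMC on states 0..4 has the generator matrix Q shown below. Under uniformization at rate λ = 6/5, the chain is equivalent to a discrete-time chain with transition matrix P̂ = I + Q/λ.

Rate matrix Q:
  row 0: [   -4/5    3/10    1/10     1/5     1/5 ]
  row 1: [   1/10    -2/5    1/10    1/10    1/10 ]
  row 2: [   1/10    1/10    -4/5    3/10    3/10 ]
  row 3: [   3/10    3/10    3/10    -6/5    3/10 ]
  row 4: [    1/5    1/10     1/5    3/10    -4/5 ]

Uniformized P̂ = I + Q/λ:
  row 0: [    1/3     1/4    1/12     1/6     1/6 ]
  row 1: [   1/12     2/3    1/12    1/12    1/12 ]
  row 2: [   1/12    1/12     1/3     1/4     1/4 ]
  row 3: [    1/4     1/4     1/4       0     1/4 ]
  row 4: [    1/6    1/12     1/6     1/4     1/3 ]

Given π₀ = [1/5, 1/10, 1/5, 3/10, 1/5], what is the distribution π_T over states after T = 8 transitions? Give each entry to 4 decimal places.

π = [0.1658, 0.3236, 0.1658, 0.1459, 0.1990]

t=0: π = [0.2000, 0.1000, 0.2000, 0.3000, 0.2000]
t=1: π = [0.2000, 0.2250, 0.2000, 0.1417, 0.2333]
t=2: π = [0.1764, 0.2715, 0.1764, 0.1604, 0.2153]
t=3: π = [0.1721, 0.2979, 0.1721, 0.1499, 0.2080]
t=4: π = [0.1687, 0.3108, 0.1687, 0.1485, 0.2033]
t=5: π = [0.1672, 0.3175, 0.1672, 0.1470, 0.2011]
t=6: π = [0.1664, 0.3209, 0.1664, 0.1464, 0.1999]
t=7: π = [0.1660, 0.3227, 0.1660, 0.1461, 0.1993]
t=8: π = [0.1658, 0.3236, 0.1658, 0.1459, 0.1990]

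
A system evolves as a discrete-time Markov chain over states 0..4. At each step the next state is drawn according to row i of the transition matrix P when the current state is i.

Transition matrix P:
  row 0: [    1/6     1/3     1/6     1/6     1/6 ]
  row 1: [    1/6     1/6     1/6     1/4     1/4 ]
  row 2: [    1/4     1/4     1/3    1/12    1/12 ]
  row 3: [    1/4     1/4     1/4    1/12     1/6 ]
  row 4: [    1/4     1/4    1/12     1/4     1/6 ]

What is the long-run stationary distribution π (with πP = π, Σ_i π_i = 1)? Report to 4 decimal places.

Balance equations π_j = Σ_i π_i·P[i][j]:
  π_0 = 1/6·π_0 + 1/6·π_1 + 1/4·π_2 + 1/4·π_3 + 1/4·π_4
  π_1 = 1/3·π_0 + 1/6·π_1 + 1/4·π_2 + 1/4·π_3 + 1/4·π_4
  π_2 = 1/6·π_0 + 1/6·π_1 + 1/3·π_2 + 1/4·π_3 + 1/12·π_4
  π_3 = 1/6·π_0 + 1/4·π_1 + 1/12·π_2 + 1/12·π_3 + 1/4·π_4
  normalize: π_0 + π_1 + π_2 + π_3 + π_4 = 1
Solving the linear system gives exactly π = [18/85, 21/85, 1/5, 29/170, 29/170].

π = [0.2118, 0.2471, 0.2000, 0.1706, 0.1706]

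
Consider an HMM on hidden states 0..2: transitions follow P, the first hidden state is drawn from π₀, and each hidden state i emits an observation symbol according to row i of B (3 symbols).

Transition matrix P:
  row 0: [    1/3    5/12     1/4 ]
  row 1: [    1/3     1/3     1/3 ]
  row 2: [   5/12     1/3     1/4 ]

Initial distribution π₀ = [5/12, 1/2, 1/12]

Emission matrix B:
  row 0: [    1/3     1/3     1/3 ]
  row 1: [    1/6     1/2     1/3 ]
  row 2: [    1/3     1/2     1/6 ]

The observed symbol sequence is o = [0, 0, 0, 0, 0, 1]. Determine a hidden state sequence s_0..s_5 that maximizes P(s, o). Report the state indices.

path = [0, 0, 0, 0, 0, 1]

t=0: δ = [1.389e-01, 8.333e-02, 2.778e-02]  (obs o_0=0)
t=1: δ = [1.543e-02, 9.645e-03, 1.157e-02]  ψ = [0, 0, 0]  (obs o_1=0)
t=2: δ = [1.715e-03, 1.072e-03, 1.286e-03]  ψ = [0, 0, 0]  (obs o_2=0)
t=3: δ = [1.905e-04, 1.191e-04, 1.429e-04]  ψ = [0, 0, 0]  (obs o_3=0)
t=4: δ = [2.117e-05, 1.323e-05, 1.588e-05]  ψ = [0, 0, 0]  (obs o_4=0)
t=5: δ = [2.352e-06, 4.410e-06, 2.646e-06]  ψ = [0, 0, 0]  (obs o_5=1)
backtrack: best end state = 1; path = [0, 0, 0, 0, 0, 1]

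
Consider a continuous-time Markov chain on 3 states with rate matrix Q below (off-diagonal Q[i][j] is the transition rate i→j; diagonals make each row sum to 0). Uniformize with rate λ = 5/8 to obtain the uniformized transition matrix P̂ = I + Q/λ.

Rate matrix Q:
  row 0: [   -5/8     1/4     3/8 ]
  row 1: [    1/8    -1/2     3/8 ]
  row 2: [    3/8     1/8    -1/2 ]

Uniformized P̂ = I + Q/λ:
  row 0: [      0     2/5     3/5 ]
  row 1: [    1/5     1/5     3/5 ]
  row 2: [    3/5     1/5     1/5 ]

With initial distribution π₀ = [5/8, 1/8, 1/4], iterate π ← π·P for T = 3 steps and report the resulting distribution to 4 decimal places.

π = [0.2870, 0.2730, 0.4400]

t=0: π = [0.6250, 0.1250, 0.2500]
t=1: π = [0.1750, 0.3250, 0.5000]
t=2: π = [0.3650, 0.2350, 0.4000]
t=3: π = [0.2870, 0.2730, 0.4400]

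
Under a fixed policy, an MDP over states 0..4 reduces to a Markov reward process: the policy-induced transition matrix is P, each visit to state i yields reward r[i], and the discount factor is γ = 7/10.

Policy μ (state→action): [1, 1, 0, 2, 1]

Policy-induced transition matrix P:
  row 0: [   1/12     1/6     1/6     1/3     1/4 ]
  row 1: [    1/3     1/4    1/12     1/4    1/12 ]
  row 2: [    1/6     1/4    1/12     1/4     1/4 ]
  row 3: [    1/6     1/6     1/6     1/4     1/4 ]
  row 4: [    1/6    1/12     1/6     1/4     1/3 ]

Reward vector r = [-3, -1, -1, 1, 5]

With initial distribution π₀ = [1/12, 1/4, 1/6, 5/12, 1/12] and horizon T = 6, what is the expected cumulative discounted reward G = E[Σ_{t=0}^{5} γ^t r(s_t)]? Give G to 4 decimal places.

t=0: π = [0.0833, 0.2500, 0.1667, 0.4167, 0.0833], E[r] = 0.1667, γ^t·E[r] = 0.166667, running G = 0.166667
t=1: π = [0.2014, 0.1944, 0.1319, 0.2569, 0.2153], E[r] = 0.4028, γ^t·E[r] = 0.281944, running G = 0.448611
t=2: π = [0.1823, 0.1759, 0.1395, 0.2668, 0.2355], E[r] = 0.5822, γ^t·E[r] = 0.285266, running G = 0.733877
t=3: π = [0.1808, 0.1733, 0.1404, 0.2652, 0.2403], E[r] = 0.6106, γ^t·E[r] = 0.209446, running G = 0.943323
t=4: π = [0.1805, 0.1728, 0.1405, 0.2651, 0.2411], E[r] = 0.6160, γ^t·E[r] = 0.147899, running G = 1.091222
t=5: π = [0.1804, 0.1727, 0.1406, 0.2650, 0.2413], E[r] = 0.6170, γ^t·E[r] = 0.103703, running G = 1.194925

G = 1.1949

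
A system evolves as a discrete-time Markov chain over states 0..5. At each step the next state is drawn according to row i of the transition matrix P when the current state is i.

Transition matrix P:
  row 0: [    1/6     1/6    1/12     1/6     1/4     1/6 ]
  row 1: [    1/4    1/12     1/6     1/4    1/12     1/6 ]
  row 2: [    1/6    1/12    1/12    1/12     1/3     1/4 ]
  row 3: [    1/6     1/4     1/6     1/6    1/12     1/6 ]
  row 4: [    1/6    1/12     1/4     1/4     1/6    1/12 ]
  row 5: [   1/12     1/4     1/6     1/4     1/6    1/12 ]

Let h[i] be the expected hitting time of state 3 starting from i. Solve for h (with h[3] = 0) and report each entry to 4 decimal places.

First-step conditioning: h[3] = 0; for i ≠ 3, h[i] = 1 + Σ_k P[i][k]·h[k].
  h[0] = 1 + 1/6·h[0] + 1/6·h[1] + 1/12·h[2] + 1/4·h[4] + 1/6·h[5]
  h[1] = 1 + 1/4·h[0] + 1/12·h[1] + 1/6·h[2] + 1/12·h[4] + 1/6·h[5]
  h[2] = 1 + 1/6·h[0] + 1/12·h[1] + 1/12·h[2] + 1/3·h[4] + 1/4·h[5]
  h[4] = 1 + 1/6·h[0] + 1/12·h[1] + 1/4·h[2] + 1/6·h[4] + 1/12·h[5]
  h[5] = 1 + 1/12·h[0] + 1/4·h[1] + 1/6·h[2] + 1/6·h[4] + 1/12·h[5]
Solving the 5×5 linear system over states ≠ 3 gives exactly h = [51056/10015, 47864/10015, 11008/2003, 0, 48268/10015, 47404/10015] (h[3] = 0 is the target).

h = [5.0980, 4.7792, 5.4958, 0.0000, 4.8196, 4.7333]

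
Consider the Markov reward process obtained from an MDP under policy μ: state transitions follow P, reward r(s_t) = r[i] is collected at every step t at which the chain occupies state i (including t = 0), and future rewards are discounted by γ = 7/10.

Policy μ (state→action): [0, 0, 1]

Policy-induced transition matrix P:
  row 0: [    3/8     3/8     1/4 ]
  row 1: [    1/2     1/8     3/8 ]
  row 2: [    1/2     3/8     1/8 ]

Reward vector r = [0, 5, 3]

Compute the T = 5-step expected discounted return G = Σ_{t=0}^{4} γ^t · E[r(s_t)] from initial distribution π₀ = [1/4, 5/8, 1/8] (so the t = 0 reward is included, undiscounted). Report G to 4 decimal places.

t=0: π = [0.2500, 0.6250, 0.1250], E[r] = 3.5000, γ^t·E[r] = 3.500000, running G = 3.500000
t=1: π = [0.4688, 0.2188, 0.3125], E[r] = 2.0313, γ^t·E[r] = 1.421875, running G = 4.921875
t=2: π = [0.4414, 0.3203, 0.2383], E[r] = 2.3164, γ^t·E[r] = 1.135039, running G = 6.056914
t=3: π = [0.4448, 0.2949, 0.2603], E[r] = 2.2554, γ^t·E[r] = 0.773592, running G = 6.830506
t=4: π = [0.4444, 0.3013, 0.2543], E[r] = 2.2693, γ^t·E[r] = 0.544870, running G = 7.375377

G = 7.3754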